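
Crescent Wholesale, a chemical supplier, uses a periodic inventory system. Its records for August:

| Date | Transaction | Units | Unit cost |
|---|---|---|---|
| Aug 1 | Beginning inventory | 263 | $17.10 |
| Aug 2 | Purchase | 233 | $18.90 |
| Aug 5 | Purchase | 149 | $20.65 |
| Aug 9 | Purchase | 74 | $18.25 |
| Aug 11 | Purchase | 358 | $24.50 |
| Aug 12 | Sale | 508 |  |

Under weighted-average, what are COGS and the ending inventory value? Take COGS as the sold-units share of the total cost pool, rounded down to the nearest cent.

Aug 12, sell 508: 508/1077 × $22,099.35 → $10,423.83
Ending inventory (cost pool remaining) = $11,675.52

COGS = $10,423.83; ending inventory = $11,675.52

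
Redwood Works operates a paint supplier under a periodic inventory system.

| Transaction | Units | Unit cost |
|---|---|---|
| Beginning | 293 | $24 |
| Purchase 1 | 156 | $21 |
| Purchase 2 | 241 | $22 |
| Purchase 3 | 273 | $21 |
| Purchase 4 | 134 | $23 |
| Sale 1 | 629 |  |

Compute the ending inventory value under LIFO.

Ending inventory = $10,726

Sale 1 (629) [LIFO — newest first]: 134 @ $23 + 273 @ $21 + 222 @ $22 = $13,699
Ending inventory: 293 @ $24 + 156 @ $21 + 19 @ $22 = $10,726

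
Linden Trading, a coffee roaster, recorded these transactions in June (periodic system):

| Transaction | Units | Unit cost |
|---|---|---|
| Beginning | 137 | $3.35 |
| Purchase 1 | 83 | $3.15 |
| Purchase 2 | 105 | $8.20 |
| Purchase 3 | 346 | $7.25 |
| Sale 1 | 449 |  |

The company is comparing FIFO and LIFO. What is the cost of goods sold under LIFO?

FIFO COGS: 137 @ $3.35 + 83 @ $3.15 + 105 @ $8.20 + 124 @ $7.25 = $2,480.40
LIFO COGS: 346 @ $7.25 + 103 @ $8.20 = $3,353.10

COGS = $3,353.10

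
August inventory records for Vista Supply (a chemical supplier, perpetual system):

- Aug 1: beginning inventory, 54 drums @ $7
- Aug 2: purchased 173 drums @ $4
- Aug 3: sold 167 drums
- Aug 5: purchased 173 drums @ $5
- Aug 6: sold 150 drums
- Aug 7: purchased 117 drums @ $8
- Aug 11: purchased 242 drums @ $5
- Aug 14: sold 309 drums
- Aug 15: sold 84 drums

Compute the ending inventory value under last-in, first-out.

Ending inventory = $343

Aug 3, 167 sold [LIFO — newest first]: 167 @ $4 = $668
Aug 6, 150 sold [LIFO — newest first]: 150 @ $5 = $750
Aug 14, 309 sold [LIFO — newest first]: 242 @ $5 + 67 @ $8 = $1,746
Aug 15, 84 sold [LIFO — newest first]: 50 @ $8 + 23 @ $5 + 6 @ $4 + 5 @ $7 = $574
Total COGS = $668 + $750 + $1,746 + $574 = $3,738
Ending inventory: 49 @ $7 = $343
Check: goods available $4,081 = COGS $3,738 + ending $343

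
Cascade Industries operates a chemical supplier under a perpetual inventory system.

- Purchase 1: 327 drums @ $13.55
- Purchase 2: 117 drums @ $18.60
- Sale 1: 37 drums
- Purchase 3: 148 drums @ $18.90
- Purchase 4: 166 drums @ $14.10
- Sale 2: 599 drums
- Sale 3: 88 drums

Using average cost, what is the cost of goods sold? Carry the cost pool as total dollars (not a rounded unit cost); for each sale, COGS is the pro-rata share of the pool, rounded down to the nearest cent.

After Purchase 1: 327 on hand, pool $4,430.85 (≈ $13.5500 each)
After Purchase 2: 444 on hand, pool $6,607.05 (≈ $14.8807 each)
Sale 1, sell 37: 37/444 × $6,607.05 → $550.58
After Purchase 3: 555 on hand, pool $8,853.67 (≈ $15.9526 each)
After Purchase 4: 721 on hand, pool $11,194.27 (≈ $15.5260 each)
Sale 2, sell 599: 599/721 × $11,194.27 → $9,300.09
Sale 3, sell 88: 88/122 × $1,894.18 → $1,366.29
Total COGS = $550.58 + $9,300.09 + $1,366.29 = $11,216.96
Ending inventory (cost pool remaining) = $527.89
Check: goods available $11,744.85 = COGS $11,216.96 + ending $527.89

COGS = $11,216.96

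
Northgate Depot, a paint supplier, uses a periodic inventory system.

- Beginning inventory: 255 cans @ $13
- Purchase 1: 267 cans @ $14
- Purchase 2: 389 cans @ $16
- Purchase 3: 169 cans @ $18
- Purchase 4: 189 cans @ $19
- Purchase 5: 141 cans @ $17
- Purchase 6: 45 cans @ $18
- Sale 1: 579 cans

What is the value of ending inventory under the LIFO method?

Ending inventory = $12,717

Sale 1 (579) [LIFO — newest first]: 45 @ $18 + 141 @ $17 + 189 @ $19 + 169 @ $18 + 35 @ $16 = $10,400
Ending inventory: 255 @ $13 + 267 @ $14 + 354 @ $16 = $12,717
Check: goods available $23,117 = COGS $10,400 + ending $12,717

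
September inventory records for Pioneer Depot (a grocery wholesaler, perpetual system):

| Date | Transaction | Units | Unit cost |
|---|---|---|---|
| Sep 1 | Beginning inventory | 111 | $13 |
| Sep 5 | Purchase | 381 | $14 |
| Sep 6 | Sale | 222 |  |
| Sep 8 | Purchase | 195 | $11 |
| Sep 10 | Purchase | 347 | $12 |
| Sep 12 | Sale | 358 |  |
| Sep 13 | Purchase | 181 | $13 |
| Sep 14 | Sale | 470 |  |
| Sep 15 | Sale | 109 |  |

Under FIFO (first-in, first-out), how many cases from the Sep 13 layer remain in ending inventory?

56

Sep 6, 222 sold [FIFO — oldest first]: 111 @ $13 + 111 @ $14 = $2,997
Sep 12, 358 sold [FIFO — oldest first]: 270 @ $14 + 88 @ $11 = $4,748
Sep 14, 470 sold [FIFO — oldest first]: 107 @ $11 + 347 @ $12 + 16 @ $13 = $5,549
Sep 15, 109 sold [FIFO — oldest first]: 109 @ $13 = $1,417
Total COGS = $2,997 + $4,748 + $5,549 + $1,417 = $14,711
Ending inventory: 56 @ $13 = $728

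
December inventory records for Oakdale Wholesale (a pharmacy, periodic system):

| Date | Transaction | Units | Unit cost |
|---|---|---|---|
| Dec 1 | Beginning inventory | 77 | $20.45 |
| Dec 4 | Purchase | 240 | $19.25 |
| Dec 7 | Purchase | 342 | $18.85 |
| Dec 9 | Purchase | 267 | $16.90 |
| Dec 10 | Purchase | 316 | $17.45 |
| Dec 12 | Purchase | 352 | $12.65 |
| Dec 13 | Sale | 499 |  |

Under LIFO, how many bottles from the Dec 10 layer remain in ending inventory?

Dec 13, 499 sold [LIFO — newest first]: 352 @ $12.65 + 147 @ $17.45 = $7,017.95
Ending inventory: 77 @ $20.45 + 240 @ $19.25 + 342 @ $18.85 + 267 @ $16.90 + 169 @ $17.45 = $20,102.70

169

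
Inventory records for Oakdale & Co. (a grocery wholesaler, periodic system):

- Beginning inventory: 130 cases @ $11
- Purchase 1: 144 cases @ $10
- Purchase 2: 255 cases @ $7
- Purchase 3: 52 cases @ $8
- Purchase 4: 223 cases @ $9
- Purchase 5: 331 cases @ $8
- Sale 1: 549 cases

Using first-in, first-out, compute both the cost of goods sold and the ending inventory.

COGS = $4,815; ending inventory = $4,911

Sale 1 (549) [FIFO — oldest first]: 130 @ $11 + 144 @ $10 + 255 @ $7 + 20 @ $8 = $4,815
Ending inventory: 32 @ $8 + 223 @ $9 + 331 @ $8 = $4,911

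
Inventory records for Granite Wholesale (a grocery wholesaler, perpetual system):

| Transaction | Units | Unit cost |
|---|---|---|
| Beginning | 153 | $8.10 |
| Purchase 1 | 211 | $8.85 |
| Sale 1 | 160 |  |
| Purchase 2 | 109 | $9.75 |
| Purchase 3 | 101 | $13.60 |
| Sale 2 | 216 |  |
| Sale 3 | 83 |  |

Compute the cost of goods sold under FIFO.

COGS = $4,032.90

Sale 1 (160) [FIFO — oldest first]: 153 @ $8.10 + 7 @ $8.85 = $1,301.25
Sale 2 (216) [FIFO — oldest first]: 204 @ $8.85 + 12 @ $9.75 = $1,922.40
Sale 3 (83) [FIFO — oldest first]: 83 @ $9.75 = $809.25
Total COGS = $1,301.25 + $1,922.40 + $809.25 = $4,032.90
Ending inventory: 14 @ $9.75 + 101 @ $13.60 = $1,510.10
Check: goods available $5,543.00 = COGS $4,032.90 + ending $1,510.10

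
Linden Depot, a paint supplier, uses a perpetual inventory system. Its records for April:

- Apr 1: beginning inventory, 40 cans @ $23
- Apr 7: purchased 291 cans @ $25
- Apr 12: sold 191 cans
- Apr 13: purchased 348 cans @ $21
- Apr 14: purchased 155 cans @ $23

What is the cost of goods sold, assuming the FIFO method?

COGS = $4,695

Apr 12, 191 sold [FIFO — oldest first]: 40 @ $23 + 151 @ $25 = $4,695
Ending inventory: 140 @ $25 + 348 @ $21 + 155 @ $23 = $14,373
Check: goods available $19,068 = COGS $4,695 + ending $14,373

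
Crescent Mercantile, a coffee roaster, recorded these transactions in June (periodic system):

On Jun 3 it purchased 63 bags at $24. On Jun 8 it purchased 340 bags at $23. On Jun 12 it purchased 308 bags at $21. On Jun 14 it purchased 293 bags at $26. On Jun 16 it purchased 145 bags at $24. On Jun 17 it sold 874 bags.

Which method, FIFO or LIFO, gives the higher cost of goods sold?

FIFO COGS: 63 @ $24 + 340 @ $23 + 308 @ $21 + 163 @ $26 = $20,038
LIFO COGS: 145 @ $24 + 293 @ $26 + 308 @ $21 + 128 @ $23 = $20,510

LIFO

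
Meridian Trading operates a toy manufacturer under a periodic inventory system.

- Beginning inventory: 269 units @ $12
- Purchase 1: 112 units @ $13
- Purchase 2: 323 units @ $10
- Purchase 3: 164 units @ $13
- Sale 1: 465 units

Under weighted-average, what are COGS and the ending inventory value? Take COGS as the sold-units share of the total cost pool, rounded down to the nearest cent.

COGS = $5,381.78; ending inventory = $4,664.22

Sale 1, sell 465: 465/868 × $10,046.00 → $5,381.78
Ending inventory (cost pool remaining) = $4,664.22
Check: goods available $10,046.00 = COGS $5,381.78 + ending $4,664.22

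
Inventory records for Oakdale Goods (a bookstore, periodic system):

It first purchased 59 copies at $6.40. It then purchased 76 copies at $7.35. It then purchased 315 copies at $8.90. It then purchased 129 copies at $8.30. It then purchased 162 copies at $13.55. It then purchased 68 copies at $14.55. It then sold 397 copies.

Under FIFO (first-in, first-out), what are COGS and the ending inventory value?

Sale 1 (397) [FIFO — oldest first]: 59 @ $6.40 + 76 @ $7.35 + 262 @ $8.90 = $3,268.00
Ending inventory: 53 @ $8.90 + 129 @ $8.30 + 162 @ $13.55 + 68 @ $14.55 = $4,726.90

COGS = $3,268.00; ending inventory = $4,726.90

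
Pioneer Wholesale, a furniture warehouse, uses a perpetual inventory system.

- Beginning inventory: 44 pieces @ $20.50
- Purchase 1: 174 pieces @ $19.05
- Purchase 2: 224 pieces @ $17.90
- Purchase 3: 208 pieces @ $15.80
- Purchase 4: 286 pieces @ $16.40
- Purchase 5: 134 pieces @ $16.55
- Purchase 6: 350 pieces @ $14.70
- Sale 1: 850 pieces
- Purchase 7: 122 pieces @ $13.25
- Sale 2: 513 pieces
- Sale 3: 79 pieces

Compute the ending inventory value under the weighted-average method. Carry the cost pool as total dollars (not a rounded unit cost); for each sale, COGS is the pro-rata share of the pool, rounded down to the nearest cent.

Ending inventory = $1,600.59

After Beginning: 44 on hand, pool $902.00 (≈ $20.5000 each)
After Purchase 1: 218 on hand, pool $4,216.70 (≈ $19.3427 each)
After Purchase 2: 442 on hand, pool $8,226.30 (≈ $18.6115 each)
After Purchase 3: 650 on hand, pool $11,512.70 (≈ $17.7118 each)
After Purchase 4: 936 on hand, pool $16,203.10 (≈ $17.3110 each)
After Purchase 5: 1070 on hand, pool $18,420.80 (≈ $17.2157 each)
After Purchase 6: 1420 on hand, pool $23,565.80 (≈ $16.5956 each)
Sale 1, sell 850: 850/1420 × $23,565.80 → $14,106.28
After Purchase 7: 692 on hand, pool $11,076.02 (≈ $16.0058 each)
Sale 2, sell 513: 513/692 × $11,076.02 → $8,210.98
Sale 3, sell 79: 79/179 × $2,865.04 → $1,264.45
Total COGS = $14,106.28 + $8,210.98 + $1,264.45 = $23,581.71
Ending inventory (cost pool remaining) = $1,600.59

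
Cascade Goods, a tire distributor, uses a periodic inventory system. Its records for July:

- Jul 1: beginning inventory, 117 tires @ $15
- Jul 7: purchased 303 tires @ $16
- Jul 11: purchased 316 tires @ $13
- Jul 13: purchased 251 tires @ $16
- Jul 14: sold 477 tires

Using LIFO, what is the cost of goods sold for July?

Jul 14, 477 sold [LIFO — newest first]: 251 @ $16 + 226 @ $13 = $6,954
Ending inventory: 117 @ $15 + 303 @ $16 + 90 @ $13 = $7,773
Check: goods available $14,727 = COGS $6,954 + ending $7,773

COGS = $6,954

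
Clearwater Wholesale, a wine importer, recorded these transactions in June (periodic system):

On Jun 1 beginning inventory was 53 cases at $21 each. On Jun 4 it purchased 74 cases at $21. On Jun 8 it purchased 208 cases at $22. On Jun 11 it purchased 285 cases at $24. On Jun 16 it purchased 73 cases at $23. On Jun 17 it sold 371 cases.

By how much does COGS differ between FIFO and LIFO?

$698

FIFO COGS: 53 @ $21 + 74 @ $21 + 208 @ $22 + 36 @ $24 = $8,107
LIFO COGS: 73 @ $23 + 285 @ $24 + 13 @ $22 = $8,805
Difference = |$8,107 − $8,805| = $698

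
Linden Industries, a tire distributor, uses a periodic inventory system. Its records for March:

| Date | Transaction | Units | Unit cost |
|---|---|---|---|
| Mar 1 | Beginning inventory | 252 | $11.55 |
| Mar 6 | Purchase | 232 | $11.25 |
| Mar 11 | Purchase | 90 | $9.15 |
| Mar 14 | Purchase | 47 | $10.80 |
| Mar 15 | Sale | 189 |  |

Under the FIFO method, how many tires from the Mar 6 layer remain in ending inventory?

Mar 15, 189 sold [FIFO — oldest first]: 189 @ $11.55 = $2,182.95
Ending inventory: 63 @ $11.55 + 232 @ $11.25 + 90 @ $9.15 + 47 @ $10.80 = $4,668.75
Check: goods available $6,851.70 = COGS $2,182.95 + ending $4,668.75

232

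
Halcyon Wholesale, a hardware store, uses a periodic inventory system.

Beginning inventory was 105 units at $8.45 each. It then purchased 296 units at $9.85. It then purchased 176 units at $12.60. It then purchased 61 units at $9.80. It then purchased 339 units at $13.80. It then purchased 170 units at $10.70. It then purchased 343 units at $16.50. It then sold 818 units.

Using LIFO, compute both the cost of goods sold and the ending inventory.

Sale 1 (818) [LIFO — newest first]: 343 @ $16.50 + 170 @ $10.70 + 305 @ $13.80 = $11,687.50
Ending inventory: 105 @ $8.45 + 296 @ $9.85 + 176 @ $12.60 + 61 @ $9.80 + 34 @ $13.80 = $7,087.45
Check: goods available $18,774.95 = COGS $11,687.50 + ending $7,087.45

COGS = $11,687.50; ending inventory = $7,087.45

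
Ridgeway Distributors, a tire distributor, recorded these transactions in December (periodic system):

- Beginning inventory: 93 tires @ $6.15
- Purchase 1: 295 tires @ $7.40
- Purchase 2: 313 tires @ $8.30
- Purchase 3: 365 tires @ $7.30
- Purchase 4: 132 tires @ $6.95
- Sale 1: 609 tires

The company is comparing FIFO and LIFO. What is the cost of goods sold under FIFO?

FIFO COGS: 93 @ $6.15 + 295 @ $7.40 + 221 @ $8.30 = $4,589.25
LIFO COGS: 132 @ $6.95 + 365 @ $7.30 + 112 @ $8.30 = $4,511.50

COGS = $4,589.25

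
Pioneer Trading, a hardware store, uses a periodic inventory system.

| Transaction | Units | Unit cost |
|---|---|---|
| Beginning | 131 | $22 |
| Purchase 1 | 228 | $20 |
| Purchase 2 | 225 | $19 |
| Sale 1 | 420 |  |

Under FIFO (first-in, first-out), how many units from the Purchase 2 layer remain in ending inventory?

164

Sale 1 (420) [FIFO — oldest first]: 131 @ $22 + 228 @ $20 + 61 @ $19 = $8,601
Ending inventory: 164 @ $19 = $3,116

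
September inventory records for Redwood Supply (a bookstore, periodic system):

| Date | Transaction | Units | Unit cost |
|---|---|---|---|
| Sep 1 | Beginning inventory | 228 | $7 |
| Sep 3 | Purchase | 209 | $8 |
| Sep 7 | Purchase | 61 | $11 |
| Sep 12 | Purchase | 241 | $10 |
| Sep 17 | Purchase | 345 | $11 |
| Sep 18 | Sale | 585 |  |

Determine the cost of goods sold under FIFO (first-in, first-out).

Sep 18, 585 sold [FIFO — oldest first]: 228 @ $7 + 209 @ $8 + 61 @ $11 + 87 @ $10 = $4,809
Ending inventory: 154 @ $10 + 345 @ $11 = $5,335
Check: goods available $10,144 = COGS $4,809 + ending $5,335

COGS = $4,809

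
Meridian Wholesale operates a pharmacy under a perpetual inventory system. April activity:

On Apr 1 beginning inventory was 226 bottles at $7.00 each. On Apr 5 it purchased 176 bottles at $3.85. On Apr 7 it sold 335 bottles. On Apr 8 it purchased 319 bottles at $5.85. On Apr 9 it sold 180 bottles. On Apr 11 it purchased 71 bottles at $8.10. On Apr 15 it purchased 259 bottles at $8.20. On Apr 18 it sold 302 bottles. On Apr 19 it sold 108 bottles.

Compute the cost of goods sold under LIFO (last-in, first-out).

Apr 7, 335 sold [LIFO — newest first]: 176 @ $3.85 + 159 @ $7.00 = $1,790.60
Apr 9, 180 sold [LIFO — newest first]: 180 @ $5.85 = $1,053.00
Apr 18, 302 sold [LIFO — newest first]: 259 @ $8.20 + 43 @ $8.10 = $2,472.10
Apr 19, 108 sold [LIFO — newest first]: 28 @ $8.10 + 80 @ $5.85 = $694.80
Total COGS = $1,790.60 + $1,053.00 + $2,472.10 + $694.80 = $6,010.50
Ending inventory: 67 @ $7.00 + 59 @ $5.85 = $814.15
Check: goods available $6,824.65 = COGS $6,010.50 + ending $814.15

COGS = $6,010.50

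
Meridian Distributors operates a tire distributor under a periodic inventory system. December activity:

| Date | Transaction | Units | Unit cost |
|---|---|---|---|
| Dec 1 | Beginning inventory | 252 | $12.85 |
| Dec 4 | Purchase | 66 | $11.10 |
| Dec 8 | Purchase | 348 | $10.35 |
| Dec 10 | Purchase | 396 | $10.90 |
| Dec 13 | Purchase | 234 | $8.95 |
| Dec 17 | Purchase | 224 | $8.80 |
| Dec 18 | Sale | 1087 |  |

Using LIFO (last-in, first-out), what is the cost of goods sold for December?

COGS = $10,793.45

Dec 18, 1087 sold [LIFO — newest first]: 224 @ $8.80 + 234 @ $8.95 + 396 @ $10.90 + 233 @ $10.35 = $10,793.45
Ending inventory: 252 @ $12.85 + 66 @ $11.10 + 115 @ $10.35 = $5,161.05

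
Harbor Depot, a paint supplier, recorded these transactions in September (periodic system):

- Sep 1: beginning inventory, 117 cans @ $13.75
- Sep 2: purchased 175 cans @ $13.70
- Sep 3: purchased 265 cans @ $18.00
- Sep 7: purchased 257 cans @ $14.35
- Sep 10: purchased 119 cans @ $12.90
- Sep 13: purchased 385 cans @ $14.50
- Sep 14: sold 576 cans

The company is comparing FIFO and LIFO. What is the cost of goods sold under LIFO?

COGS = $8,150.80

FIFO COGS: 117 @ $13.75 + 175 @ $13.70 + 265 @ $18.00 + 19 @ $14.35 = $9,048.90
LIFO COGS: 385 @ $14.50 + 119 @ $12.90 + 72 @ $14.35 = $8,150.80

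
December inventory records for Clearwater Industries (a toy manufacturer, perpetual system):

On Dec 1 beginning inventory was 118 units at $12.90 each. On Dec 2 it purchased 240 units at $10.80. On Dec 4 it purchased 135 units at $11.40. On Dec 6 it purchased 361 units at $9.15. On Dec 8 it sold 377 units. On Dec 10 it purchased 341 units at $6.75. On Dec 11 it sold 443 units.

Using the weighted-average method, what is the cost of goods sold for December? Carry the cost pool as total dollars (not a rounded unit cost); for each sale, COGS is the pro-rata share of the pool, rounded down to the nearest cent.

After Dec 1: 118 on hand, pool $1,522.20 (≈ $12.9000 each)
After Dec 2: 358 on hand, pool $4,114.20 (≈ $11.4922 each)
After Dec 4: 493 on hand, pool $5,653.20 (≈ $11.4669 each)
After Dec 6: 854 on hand, pool $8,956.35 (≈ $10.4875 each)
Dec 8, sell 377: 377/854 × $8,956.35 → $3,953.79
After Dec 10: 818 on hand, pool $7,304.31 (≈ $8.9295 each)
Dec 11, sell 443: 443/818 × $7,304.31 → $3,955.75
Total COGS = $3,953.79 + $3,955.75 = $7,909.54
Ending inventory (cost pool remaining) = $3,348.56

COGS = $7,909.54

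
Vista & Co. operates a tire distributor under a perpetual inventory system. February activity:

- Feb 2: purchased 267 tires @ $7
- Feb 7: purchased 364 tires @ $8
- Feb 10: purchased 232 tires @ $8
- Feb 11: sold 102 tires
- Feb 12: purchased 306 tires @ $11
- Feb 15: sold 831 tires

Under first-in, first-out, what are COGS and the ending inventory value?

COGS = $7,407; ending inventory = $2,596

Feb 11, 102 sold [FIFO — oldest first]: 102 @ $7 = $714
Feb 15, 831 sold [FIFO — oldest first]: 165 @ $7 + 364 @ $8 + 232 @ $8 + 70 @ $11 = $6,693
Total COGS = $714 + $6,693 = $7,407
Ending inventory: 236 @ $11 = $2,596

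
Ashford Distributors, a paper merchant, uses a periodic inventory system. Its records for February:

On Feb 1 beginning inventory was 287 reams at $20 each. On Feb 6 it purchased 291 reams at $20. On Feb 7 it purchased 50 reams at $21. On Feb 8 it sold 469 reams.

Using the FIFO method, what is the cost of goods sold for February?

COGS = $9,380

Feb 8, 469 sold [FIFO — oldest first]: 287 @ $20 + 182 @ $20 = $9,380
Ending inventory: 109 @ $20 + 50 @ $21 = $3,230
Check: goods available $12,610 = COGS $9,380 + ending $3,230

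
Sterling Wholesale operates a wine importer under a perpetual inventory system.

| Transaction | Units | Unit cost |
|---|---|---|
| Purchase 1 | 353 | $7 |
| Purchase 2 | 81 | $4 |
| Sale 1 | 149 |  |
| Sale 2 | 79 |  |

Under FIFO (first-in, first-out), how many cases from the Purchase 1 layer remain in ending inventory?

Sale 1 (149) [FIFO — oldest first]: 149 @ $7 = $1,043
Sale 2 (79) [FIFO — oldest first]: 79 @ $7 = $553
Total COGS = $1,043 + $553 = $1,596
Ending inventory: 125 @ $7 + 81 @ $4 = $1,199
Check: goods available $2,795 = COGS $1,596 + ending $1,199

125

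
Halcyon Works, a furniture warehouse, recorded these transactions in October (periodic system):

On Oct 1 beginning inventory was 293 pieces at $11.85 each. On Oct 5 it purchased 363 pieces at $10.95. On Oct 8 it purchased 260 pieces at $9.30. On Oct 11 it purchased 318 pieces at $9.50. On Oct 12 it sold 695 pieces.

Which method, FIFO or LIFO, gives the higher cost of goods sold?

FIFO COGS: 293 @ $11.85 + 363 @ $10.95 + 39 @ $9.30 = $7,809.60
LIFO COGS: 318 @ $9.50 + 260 @ $9.30 + 117 @ $10.95 = $6,720.15

FIFO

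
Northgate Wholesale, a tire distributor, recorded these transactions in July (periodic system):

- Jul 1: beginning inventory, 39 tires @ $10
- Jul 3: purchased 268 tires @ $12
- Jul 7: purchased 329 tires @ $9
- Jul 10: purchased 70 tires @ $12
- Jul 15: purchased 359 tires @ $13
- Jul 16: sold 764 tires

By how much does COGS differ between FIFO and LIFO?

$379

FIFO COGS: 39 @ $10 + 268 @ $12 + 329 @ $9 + 70 @ $12 + 58 @ $13 = $8,161
LIFO COGS: 359 @ $13 + 70 @ $12 + 329 @ $9 + 6 @ $12 = $8,540
Difference = |$8,161 − $8,540| = $379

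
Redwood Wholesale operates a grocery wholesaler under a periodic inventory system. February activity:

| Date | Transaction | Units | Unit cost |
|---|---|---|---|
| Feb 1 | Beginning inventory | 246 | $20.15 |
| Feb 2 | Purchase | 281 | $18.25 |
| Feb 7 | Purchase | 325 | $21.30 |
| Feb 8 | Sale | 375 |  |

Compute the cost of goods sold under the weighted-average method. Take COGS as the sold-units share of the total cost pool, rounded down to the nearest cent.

Feb 8, sell 375: 375/852 × $17,007.65 → $7,485.76
Ending inventory (cost pool remaining) = $9,521.89

COGS = $7,485.76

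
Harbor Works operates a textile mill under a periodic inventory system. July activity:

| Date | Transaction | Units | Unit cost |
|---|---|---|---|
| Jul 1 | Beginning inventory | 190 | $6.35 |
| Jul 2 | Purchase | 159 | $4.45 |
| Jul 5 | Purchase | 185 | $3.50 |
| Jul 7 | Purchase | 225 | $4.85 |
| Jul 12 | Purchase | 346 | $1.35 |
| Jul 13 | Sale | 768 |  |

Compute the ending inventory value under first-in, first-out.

Jul 13, 768 sold [FIFO — oldest first]: 190 @ $6.35 + 159 @ $4.45 + 185 @ $3.50 + 225 @ $4.85 + 9 @ $1.35 = $3,664.95
Ending inventory: 337 @ $1.35 = $454.95

Ending inventory = $454.95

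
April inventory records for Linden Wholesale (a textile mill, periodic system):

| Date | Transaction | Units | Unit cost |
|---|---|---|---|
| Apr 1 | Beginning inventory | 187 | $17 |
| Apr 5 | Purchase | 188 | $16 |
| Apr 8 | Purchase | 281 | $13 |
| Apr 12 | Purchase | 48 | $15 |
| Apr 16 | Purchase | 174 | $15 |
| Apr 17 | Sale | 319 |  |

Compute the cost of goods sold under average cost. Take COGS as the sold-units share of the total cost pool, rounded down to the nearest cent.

Apr 17, sell 319: 319/878 × $13,170.00 → $4,785.00
Ending inventory (cost pool remaining) = $8,385.00

COGS = $4,785.00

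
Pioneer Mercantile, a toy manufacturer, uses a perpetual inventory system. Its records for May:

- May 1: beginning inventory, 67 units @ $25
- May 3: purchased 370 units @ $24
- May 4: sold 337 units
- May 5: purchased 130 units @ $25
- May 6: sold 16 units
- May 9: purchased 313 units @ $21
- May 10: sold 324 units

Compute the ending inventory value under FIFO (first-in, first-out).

Ending inventory = $4,263

May 4, 337 sold [FIFO — oldest first]: 67 @ $25 + 270 @ $24 = $8,155
May 6, 16 sold [FIFO — oldest first]: 16 @ $24 = $384
May 10, 324 sold [FIFO — oldest first]: 84 @ $24 + 130 @ $25 + 110 @ $21 = $7,576
Total COGS = $8,155 + $384 + $7,576 = $16,115
Ending inventory: 203 @ $21 = $4,263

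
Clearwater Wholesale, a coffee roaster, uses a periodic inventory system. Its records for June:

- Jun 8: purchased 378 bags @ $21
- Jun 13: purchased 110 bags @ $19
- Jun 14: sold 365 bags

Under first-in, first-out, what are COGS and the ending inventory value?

COGS = $7,665; ending inventory = $2,363

Jun 14, 365 sold [FIFO — oldest first]: 365 @ $21 = $7,665
Ending inventory: 13 @ $21 + 110 @ $19 = $2,363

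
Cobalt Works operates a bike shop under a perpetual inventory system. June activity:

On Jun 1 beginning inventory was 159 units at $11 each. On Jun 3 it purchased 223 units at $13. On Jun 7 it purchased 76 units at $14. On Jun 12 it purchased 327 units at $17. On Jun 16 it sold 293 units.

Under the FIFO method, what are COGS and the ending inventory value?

COGS = $3,491; ending inventory = $7,780

Jun 16, 293 sold [FIFO — oldest first]: 159 @ $11 + 134 @ $13 = $3,491
Ending inventory: 89 @ $13 + 76 @ $14 + 327 @ $17 = $7,780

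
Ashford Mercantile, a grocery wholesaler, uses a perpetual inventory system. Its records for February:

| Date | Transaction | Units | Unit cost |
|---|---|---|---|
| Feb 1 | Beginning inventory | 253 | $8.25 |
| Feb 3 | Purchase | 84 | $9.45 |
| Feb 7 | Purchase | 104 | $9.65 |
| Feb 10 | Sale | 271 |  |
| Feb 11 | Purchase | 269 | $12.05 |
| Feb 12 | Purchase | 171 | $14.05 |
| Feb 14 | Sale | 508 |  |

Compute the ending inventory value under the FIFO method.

Ending inventory = $1,433.10

Feb 10, 271 sold [FIFO — oldest first]: 253 @ $8.25 + 18 @ $9.45 = $2,257.35
Feb 14, 508 sold [FIFO — oldest first]: 66 @ $9.45 + 104 @ $9.65 + 269 @ $12.05 + 69 @ $14.05 = $5,838.20
Total COGS = $2,257.35 + $5,838.20 = $8,095.55
Ending inventory: 102 @ $14.05 = $1,433.10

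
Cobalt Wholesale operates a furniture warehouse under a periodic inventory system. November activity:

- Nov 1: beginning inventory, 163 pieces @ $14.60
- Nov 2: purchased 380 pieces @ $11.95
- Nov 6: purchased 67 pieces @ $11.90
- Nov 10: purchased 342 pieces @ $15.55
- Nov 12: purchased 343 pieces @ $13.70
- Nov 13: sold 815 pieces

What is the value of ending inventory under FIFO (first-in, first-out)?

Nov 13, 815 sold [FIFO — oldest first]: 163 @ $14.60 + 380 @ $11.95 + 67 @ $11.90 + 205 @ $15.55 = $10,905.85
Ending inventory: 137 @ $15.55 + 343 @ $13.70 = $6,829.45

Ending inventory = $6,829.45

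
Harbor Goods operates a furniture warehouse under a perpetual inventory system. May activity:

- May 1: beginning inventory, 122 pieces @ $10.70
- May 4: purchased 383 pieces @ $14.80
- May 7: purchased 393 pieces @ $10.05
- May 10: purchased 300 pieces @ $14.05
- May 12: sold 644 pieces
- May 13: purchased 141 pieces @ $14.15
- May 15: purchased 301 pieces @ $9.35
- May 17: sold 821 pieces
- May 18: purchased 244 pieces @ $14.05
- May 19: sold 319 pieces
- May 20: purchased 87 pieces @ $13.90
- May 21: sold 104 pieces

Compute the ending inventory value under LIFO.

May 12, 644 sold [LIFO — newest first]: 300 @ $14.05 + 344 @ $10.05 = $7,672.20
May 17, 821 sold [LIFO — newest first]: 301 @ $9.35 + 141 @ $14.15 + 49 @ $10.05 + 330 @ $14.80 = $10,185.95
May 19, 319 sold [LIFO — newest first]: 244 @ $14.05 + 53 @ $14.80 + 22 @ $10.70 = $4,448.00
May 21, 104 sold [LIFO — newest first]: 87 @ $13.90 + 17 @ $10.70 = $1,391.20
Total COGS = $7,672.20 + $10,185.95 + $4,448.00 + $1,391.20 = $23,697.35
Ending inventory: 83 @ $10.70 = $888.10

Ending inventory = $888.10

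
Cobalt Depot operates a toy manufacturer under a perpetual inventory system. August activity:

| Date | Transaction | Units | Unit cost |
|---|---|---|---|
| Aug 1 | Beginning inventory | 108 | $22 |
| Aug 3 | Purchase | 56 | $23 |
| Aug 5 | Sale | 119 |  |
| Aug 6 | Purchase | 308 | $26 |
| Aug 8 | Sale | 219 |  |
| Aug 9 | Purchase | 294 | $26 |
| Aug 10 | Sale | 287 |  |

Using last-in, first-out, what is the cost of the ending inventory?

Aug 5, 119 sold [LIFO — newest first]: 56 @ $23 + 63 @ $22 = $2,674
Aug 8, 219 sold [LIFO — newest first]: 219 @ $26 = $5,694
Aug 10, 287 sold [LIFO — newest first]: 287 @ $26 = $7,462
Total COGS = $2,674 + $5,694 + $7,462 = $15,830
Ending inventory: 45 @ $22 + 89 @ $26 + 7 @ $26 = $3,486

Ending inventory = $3,486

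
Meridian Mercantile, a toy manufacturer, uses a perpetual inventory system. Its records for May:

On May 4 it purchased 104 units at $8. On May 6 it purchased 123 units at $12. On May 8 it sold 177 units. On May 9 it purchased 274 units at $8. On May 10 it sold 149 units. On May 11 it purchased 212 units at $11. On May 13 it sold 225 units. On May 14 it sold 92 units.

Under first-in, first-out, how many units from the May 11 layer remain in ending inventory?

70

May 8, 177 sold [FIFO — oldest first]: 104 @ $8 + 73 @ $12 = $1,708
May 10, 149 sold [FIFO — oldest first]: 50 @ $12 + 99 @ $8 = $1,392
May 13, 225 sold [FIFO — oldest first]: 175 @ $8 + 50 @ $11 = $1,950
May 14, 92 sold [FIFO — oldest first]: 92 @ $11 = $1,012
Total COGS = $1,708 + $1,392 + $1,950 + $1,012 = $6,062
Ending inventory: 70 @ $11 = $770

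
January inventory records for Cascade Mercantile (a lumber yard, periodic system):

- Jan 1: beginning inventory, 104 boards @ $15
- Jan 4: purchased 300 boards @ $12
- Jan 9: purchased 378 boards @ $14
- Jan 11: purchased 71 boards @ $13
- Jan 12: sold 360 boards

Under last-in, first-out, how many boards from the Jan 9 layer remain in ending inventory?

89

Jan 12, 360 sold [LIFO — newest first]: 71 @ $13 + 289 @ $14 = $4,969
Ending inventory: 104 @ $15 + 300 @ $12 + 89 @ $14 = $6,406
Check: goods available $11,375 = COGS $4,969 + ending $6,406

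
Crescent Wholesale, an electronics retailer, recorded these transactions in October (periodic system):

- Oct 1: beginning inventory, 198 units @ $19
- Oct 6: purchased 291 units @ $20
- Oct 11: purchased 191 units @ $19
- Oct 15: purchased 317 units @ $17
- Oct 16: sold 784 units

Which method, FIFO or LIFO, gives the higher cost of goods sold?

FIFO

FIFO COGS: 198 @ $19 + 291 @ $20 + 191 @ $19 + 104 @ $17 = $14,979
LIFO COGS: 317 @ $17 + 191 @ $19 + 276 @ $20 = $14,538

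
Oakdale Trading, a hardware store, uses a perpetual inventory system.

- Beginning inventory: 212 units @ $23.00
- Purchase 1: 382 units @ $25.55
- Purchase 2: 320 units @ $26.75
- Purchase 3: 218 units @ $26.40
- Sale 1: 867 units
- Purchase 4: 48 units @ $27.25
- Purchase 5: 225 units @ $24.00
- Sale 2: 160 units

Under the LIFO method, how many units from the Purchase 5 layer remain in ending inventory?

65

Sale 1 (867) [LIFO — newest first]: 218 @ $26.40 + 320 @ $26.75 + 329 @ $25.55 = $22,721.15
Sale 2 (160) [LIFO — newest first]: 160 @ $24.00 = $3,840.00
Total COGS = $22,721.15 + $3,840.00 = $26,561.15
Ending inventory: 212 @ $23.00 + 53 @ $25.55 + 48 @ $27.25 + 65 @ $24.00 = $9,098.15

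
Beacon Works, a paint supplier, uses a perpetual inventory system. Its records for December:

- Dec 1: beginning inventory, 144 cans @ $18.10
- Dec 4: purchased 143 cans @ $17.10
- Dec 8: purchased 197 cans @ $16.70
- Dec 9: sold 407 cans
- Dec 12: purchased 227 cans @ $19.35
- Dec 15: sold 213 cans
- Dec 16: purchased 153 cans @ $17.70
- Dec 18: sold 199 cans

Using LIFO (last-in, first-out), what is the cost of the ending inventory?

Ending inventory = $814.50

Dec 9, 407 sold [LIFO — newest first]: 197 @ $16.70 + 143 @ $17.10 + 67 @ $18.10 = $6,947.90
Dec 15, 213 sold [LIFO — newest first]: 213 @ $19.35 = $4,121.55
Dec 18, 199 sold [LIFO — newest first]: 153 @ $17.70 + 14 @ $19.35 + 32 @ $18.10 = $3,558.20
Total COGS = $6,947.90 + $4,121.55 + $3,558.20 = $14,627.65
Ending inventory: 45 @ $18.10 = $814.50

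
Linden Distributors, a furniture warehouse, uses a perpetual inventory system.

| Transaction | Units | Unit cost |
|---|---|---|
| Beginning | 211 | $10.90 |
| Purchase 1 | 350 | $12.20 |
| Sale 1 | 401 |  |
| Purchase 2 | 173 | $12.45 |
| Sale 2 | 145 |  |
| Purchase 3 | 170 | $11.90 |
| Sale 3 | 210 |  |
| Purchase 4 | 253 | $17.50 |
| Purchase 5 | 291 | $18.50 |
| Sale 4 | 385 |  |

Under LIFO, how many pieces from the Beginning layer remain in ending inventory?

Sale 1 (401) [LIFO — newest first]: 350 @ $12.20 + 51 @ $10.90 = $4,825.90
Sale 2 (145) [LIFO — newest first]: 145 @ $12.45 = $1,805.25
Sale 3 (210) [LIFO — newest first]: 170 @ $11.90 + 28 @ $12.45 + 12 @ $10.90 = $2,502.40
Sale 4 (385) [LIFO — newest first]: 291 @ $18.50 + 94 @ $17.50 = $7,028.50
Total COGS = $4,825.90 + $1,805.25 + $2,502.40 + $7,028.50 = $16,162.05
Ending inventory: 148 @ $10.90 + 159 @ $17.50 = $4,395.70

148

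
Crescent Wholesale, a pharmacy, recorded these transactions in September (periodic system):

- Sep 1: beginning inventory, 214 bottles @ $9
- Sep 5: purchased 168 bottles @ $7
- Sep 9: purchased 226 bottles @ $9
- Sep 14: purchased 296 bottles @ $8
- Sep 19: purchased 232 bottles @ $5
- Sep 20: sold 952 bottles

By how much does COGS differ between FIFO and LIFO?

$736

FIFO COGS: 214 @ $9 + 168 @ $7 + 226 @ $9 + 296 @ $8 + 48 @ $5 = $7,744
LIFO COGS: 232 @ $5 + 296 @ $8 + 226 @ $9 + 168 @ $7 + 30 @ $9 = $7,008
Difference = |$7,744 − $7,008| = $736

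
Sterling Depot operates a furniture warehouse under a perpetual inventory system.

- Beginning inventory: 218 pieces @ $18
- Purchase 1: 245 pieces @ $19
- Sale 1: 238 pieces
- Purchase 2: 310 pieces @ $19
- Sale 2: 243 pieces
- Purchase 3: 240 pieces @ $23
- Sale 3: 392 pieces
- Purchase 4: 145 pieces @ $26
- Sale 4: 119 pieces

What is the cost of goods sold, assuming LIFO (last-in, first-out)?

COGS = $20,563

Sale 1 (238) [LIFO — newest first]: 238 @ $19 = $4,522
Sale 2 (243) [LIFO — newest first]: 243 @ $19 = $4,617
Sale 3 (392) [LIFO — newest first]: 240 @ $23 + 67 @ $19 + 7 @ $19 + 78 @ $18 = $8,330
Sale 4 (119) [LIFO — newest first]: 119 @ $26 = $3,094
Total COGS = $4,522 + $4,617 + $8,330 + $3,094 = $20,563
Ending inventory: 140 @ $18 + 26 @ $26 = $3,196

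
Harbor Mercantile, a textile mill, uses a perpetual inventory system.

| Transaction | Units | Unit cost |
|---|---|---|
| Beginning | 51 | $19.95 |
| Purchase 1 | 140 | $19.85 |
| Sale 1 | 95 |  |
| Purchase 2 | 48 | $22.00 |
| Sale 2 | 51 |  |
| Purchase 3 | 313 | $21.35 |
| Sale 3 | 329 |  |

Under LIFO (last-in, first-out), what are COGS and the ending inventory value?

Sale 1 (95) [LIFO — newest first]: 95 @ $19.85 = $1,885.75
Sale 2 (51) [LIFO — newest first]: 48 @ $22.00 + 3 @ $19.85 = $1,115.55
Sale 3 (329) [LIFO — newest first]: 313 @ $21.35 + 16 @ $19.85 = $7,000.15
Total COGS = $1,885.75 + $1,115.55 + $7,000.15 = $10,001.45
Ending inventory: 51 @ $19.95 + 26 @ $19.85 = $1,533.55
Check: goods available $11,535.00 = COGS $10,001.45 + ending $1,533.55

COGS = $10,001.45; ending inventory = $1,533.55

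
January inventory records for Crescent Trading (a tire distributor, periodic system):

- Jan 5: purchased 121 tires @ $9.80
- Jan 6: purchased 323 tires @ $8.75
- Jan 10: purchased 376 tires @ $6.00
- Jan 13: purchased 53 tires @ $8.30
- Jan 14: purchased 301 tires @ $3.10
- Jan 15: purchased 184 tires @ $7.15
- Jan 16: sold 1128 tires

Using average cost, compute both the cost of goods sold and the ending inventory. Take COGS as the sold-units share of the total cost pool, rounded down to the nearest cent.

COGS = $7,439.69; ending inventory = $1,516.96

Jan 16, sell 1128: 1128/1358 × $8,956.65 → $7,439.69
Ending inventory (cost pool remaining) = $1,516.96
Check: goods available $8,956.65 = COGS $7,439.69 + ending $1,516.96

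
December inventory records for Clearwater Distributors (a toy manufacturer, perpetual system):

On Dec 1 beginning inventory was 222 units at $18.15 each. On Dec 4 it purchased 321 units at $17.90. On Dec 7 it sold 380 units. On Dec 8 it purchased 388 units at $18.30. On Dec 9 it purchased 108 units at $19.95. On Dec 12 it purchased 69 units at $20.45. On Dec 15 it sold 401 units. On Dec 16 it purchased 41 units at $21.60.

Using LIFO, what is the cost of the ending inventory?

Dec 7, 380 sold [LIFO — newest first]: 321 @ $17.90 + 59 @ $18.15 = $6,816.75
Dec 15, 401 sold [LIFO — newest first]: 69 @ $20.45 + 108 @ $19.95 + 224 @ $18.30 = $7,664.85
Total COGS = $6,816.75 + $7,664.85 = $14,481.60
Ending inventory: 163 @ $18.15 + 164 @ $18.30 + 41 @ $21.60 = $6,845.25

Ending inventory = $6,845.25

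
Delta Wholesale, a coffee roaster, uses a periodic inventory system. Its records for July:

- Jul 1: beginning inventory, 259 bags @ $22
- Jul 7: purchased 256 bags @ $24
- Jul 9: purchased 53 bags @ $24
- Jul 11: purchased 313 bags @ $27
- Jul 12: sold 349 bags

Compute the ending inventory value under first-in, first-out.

Jul 12, 349 sold [FIFO — oldest first]: 259 @ $22 + 90 @ $24 = $7,858
Ending inventory: 166 @ $24 + 53 @ $24 + 313 @ $27 = $13,707

Ending inventory = $13,707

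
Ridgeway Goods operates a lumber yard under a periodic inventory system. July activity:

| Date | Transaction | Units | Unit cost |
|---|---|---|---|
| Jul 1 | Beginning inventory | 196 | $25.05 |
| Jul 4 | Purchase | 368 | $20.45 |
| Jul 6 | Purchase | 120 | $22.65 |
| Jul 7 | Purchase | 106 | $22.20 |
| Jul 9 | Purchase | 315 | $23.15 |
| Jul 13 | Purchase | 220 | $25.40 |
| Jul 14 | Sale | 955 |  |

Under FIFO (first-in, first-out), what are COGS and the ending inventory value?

COGS = $21,326.35; ending inventory = $9,060.50

Jul 14, 955 sold [FIFO — oldest first]: 196 @ $25.05 + 368 @ $20.45 + 120 @ $22.65 + 106 @ $22.20 + 165 @ $23.15 = $21,326.35
Ending inventory: 150 @ $23.15 + 220 @ $25.40 = $9,060.50
Check: goods available $30,386.85 = COGS $21,326.35 + ending $9,060.50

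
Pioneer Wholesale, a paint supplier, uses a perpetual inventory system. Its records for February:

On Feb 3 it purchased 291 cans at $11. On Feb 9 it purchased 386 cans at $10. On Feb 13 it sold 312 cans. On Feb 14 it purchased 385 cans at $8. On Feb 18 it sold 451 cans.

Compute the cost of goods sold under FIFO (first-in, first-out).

COGS = $7,749

Feb 13, 312 sold [FIFO — oldest first]: 291 @ $11 + 21 @ $10 = $3,411
Feb 18, 451 sold [FIFO — oldest first]: 365 @ $10 + 86 @ $8 = $4,338
Total COGS = $3,411 + $4,338 = $7,749
Ending inventory: 299 @ $8 = $2,392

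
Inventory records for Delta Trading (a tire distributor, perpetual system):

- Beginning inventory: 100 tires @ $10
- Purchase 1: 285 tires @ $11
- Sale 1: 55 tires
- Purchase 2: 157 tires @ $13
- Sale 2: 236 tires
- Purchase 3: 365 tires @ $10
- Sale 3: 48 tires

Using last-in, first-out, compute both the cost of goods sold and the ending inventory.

Sale 1 (55) [LIFO — newest first]: 55 @ $11 = $605
Sale 2 (236) [LIFO — newest first]: 157 @ $13 + 79 @ $11 = $2,910
Sale 3 (48) [LIFO — newest first]: 48 @ $10 = $480
Total COGS = $605 + $2,910 + $480 = $3,995
Ending inventory: 100 @ $10 + 151 @ $11 + 317 @ $10 = $5,831

COGS = $3,995; ending inventory = $5,831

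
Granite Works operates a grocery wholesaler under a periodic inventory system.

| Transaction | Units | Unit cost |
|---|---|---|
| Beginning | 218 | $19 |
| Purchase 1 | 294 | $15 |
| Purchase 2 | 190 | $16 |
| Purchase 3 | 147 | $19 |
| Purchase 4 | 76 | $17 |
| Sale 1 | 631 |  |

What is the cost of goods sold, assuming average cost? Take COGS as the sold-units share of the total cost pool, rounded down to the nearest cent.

Sale 1, sell 631: 631/925 × $15,677.00 → $10,694.25
Ending inventory (cost pool remaining) = $4,982.75

COGS = $10,694.25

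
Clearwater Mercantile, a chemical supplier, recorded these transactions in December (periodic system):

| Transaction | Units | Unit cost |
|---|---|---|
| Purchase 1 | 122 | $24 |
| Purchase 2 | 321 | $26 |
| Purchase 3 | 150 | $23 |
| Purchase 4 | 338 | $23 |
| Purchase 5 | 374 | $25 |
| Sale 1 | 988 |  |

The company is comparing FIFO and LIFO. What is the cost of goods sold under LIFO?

COGS = $23,850

FIFO COGS: 122 @ $24 + 321 @ $26 + 150 @ $23 + 338 @ $23 + 57 @ $25 = $23,923
LIFO COGS: 374 @ $25 + 338 @ $23 + 150 @ $23 + 126 @ $26 = $23,850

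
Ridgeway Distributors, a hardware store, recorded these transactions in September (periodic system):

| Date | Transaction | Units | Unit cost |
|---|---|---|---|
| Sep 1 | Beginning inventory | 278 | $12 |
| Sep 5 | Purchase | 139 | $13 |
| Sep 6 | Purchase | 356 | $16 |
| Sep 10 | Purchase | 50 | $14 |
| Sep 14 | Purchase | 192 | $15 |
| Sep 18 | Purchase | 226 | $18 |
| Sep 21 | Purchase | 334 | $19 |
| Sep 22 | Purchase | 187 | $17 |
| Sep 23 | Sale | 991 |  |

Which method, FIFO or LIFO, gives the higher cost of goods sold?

LIFO

FIFO COGS: 278 @ $12 + 139 @ $13 + 356 @ $16 + 50 @ $14 + 168 @ $15 = $14,059
LIFO COGS: 187 @ $17 + 334 @ $19 + 226 @ $18 + 192 @ $15 + 50 @ $14 + 2 @ $16 = $17,205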